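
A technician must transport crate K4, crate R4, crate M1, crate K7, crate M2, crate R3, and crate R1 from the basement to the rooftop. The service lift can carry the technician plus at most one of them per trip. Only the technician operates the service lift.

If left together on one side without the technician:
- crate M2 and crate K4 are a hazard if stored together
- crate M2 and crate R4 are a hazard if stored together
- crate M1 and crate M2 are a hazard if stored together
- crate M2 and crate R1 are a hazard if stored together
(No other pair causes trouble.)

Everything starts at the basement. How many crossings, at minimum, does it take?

Following every safe sequence of crossings from the start, the most of the 7 that can be at the rooftop as the service lift arrives there on crossings 1, 3, 5, 7 is 1, 2, 3, 4 respectively; the best ever achieved is 4 of 7.
From crossing 9 on, no configuration arises that was not already reachable earlier: only 44 distinct safe configurations (who is on which side, and where the service lift is) can ever be reached, none of them has everyone across, and every continuation just revisits them. So no valid plan exists.

impossible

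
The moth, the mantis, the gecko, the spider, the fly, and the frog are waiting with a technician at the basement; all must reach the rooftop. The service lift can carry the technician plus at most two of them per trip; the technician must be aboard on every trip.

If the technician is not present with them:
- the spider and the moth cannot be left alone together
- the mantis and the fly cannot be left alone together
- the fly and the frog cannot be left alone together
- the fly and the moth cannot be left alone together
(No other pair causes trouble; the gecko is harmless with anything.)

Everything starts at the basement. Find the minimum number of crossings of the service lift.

7

Counting alone: the technician can take at most 2 across per trip to the rooftop, so moving all 6 needs at least 3 loaded trips out, with a return between consecutive ones — at least 5 crossings.
The safety rule pushes this higher. Following every safe sequence of crossings, the most of the 6 that can be at the rooftop as the service lift arrives there on crossing 5 is 5 — never all 6.
So no plan with fewer than 7 crossings exists, and this one achieves 7:
1. Technician goes to the rooftop with the fly and the moth.  [the basement: the frog, the gecko, the mantis, the spider | the rooftop: the fly, the moth]
2. Technician goes back to the basement with the moth.  [the basement: the frog, the gecko, the mantis, the moth, the spider | the rooftop: the fly]
3. Technician goes to the rooftop with the mantis and the moth.  [the basement: the frog, the gecko, the spider | the rooftop: the fly, the mantis, the moth]
4. Technician goes back to the basement with the fly.  [the basement: the fly, the frog, the gecko, the spider | the rooftop: the mantis, the moth]
5. Technician goes to the rooftop with the frog and the gecko.  [the basement: the fly, the spider | the rooftop: the frog, the gecko, the mantis, the moth]
6. Technician goes back to the basement alone.  [the basement: the fly, the spider | the rooftop: the frog, the gecko, the mantis, the moth]
7. Technician goes to the rooftop with the fly and the spider.  [the basement: — | the rooftop: the fly, the frog, the gecko, the mantis, the moth, the spider]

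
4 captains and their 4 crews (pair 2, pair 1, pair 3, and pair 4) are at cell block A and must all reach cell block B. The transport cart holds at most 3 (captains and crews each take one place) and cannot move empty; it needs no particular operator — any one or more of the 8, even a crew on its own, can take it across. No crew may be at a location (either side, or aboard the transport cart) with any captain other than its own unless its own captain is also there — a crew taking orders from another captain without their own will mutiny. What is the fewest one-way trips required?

9

Counting alone: each trip to cell block B takes at most 3 across and each return brings at least 1 back, so after t trips out (and t−1 returns) at most 3t − (t−1) of the 8 are across; that first reaches 8 at t = 4, so at least 7 crossings are needed.
The safety rule pushes this higher. Following every safe sequence of crossings, the most of the 8 that can be at cell block B as the transport cart arrives there on crossing 7 is 7 — never all 8.
So no plan with fewer than 9 crossings exists, and this one achieves 9:
1. captain 2 and crew 2 cross → cell block B.
2. captain 2 crosses ← cell block A.
3. captain 1, captain 2, and crew 1 cross → cell block B.
4. captain 2 and crew 2 cross ← cell block A.
5. captain 2, captain 3, and captain 4 cross → cell block B.
6. crew 1 crosses ← cell block A.
7. crew 1 and crew 2 cross → cell block B.
8. crew 2 crosses ← cell block A.
9. crew 2, crew 3, and crew 4 cross → cell block B.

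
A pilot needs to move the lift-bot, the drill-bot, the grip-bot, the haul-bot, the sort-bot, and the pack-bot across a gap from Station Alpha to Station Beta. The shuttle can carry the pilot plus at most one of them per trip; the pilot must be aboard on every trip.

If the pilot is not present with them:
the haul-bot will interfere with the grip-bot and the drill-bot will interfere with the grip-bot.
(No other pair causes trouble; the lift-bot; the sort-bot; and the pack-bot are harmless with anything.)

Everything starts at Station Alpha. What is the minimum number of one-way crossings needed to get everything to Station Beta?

13

Counting alone: the pilot can take at most 1 across per trip to Station Beta, so moving all 6 needs at least 6 loaded trips out, with a return between consecutive ones — at least 11 crossings.
The safety rule pushes this higher. Following every safe sequence of crossings, the most of the 6 that can be at Station Beta as the shuttle arrives there on crossing 11 is 5 — never all 6.
So no plan with fewer than 13 crossings exists, and this one achieves 13:
1. Pilot goes to Station Beta with the grip-bot.
2. Pilot goes back to Station Alpha alone.
3. Pilot goes to Station Beta with the lift-bot.
4. Pilot goes back to Station Alpha alone.
5. Pilot goes to Station Beta with the drill-bot.
6. Pilot goes back to Station Alpha with the grip-bot.
7. Pilot goes to Station Beta with the haul-bot.
8. Pilot goes back to Station Alpha alone.
9. Pilot goes to Station Beta with the sort-bot.
10. Pilot goes back to Station Alpha alone.
11. Pilot goes to Station Beta with the pack-bot.
12. Pilot goes back to Station Alpha alone.
13. Pilot goes to Station Beta with the grip-bot.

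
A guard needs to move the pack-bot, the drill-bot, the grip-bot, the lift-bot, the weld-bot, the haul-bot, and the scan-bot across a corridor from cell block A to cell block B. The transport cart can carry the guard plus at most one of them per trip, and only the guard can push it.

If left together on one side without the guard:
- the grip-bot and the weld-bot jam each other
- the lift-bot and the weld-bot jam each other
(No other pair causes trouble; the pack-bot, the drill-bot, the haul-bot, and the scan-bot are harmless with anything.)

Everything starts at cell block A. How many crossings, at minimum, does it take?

15

Counting alone: the guard can take at most 1 across per trip to cell block B, so moving all 7 needs at least 7 loaded trips out, with a return between consecutive ones — at least 13 crossings.
The safety rule pushes this higher. Following every safe sequence of crossings, the most of the 7 that can be at cell block B as the transport cart arrives there on crossing 13 is 6 — never all 7.
So no plan with fewer than 15 crossings exists, and this one achieves 15:
1. Guard goes to cell block B with the weld-bot.
2. Guard goes back to cell block A alone.
3. Guard goes to cell block B with the pack-bot.
4. Guard goes back to cell block A alone.
5. Guard goes to cell block B with the drill-bot.
6. Guard goes back to cell block A alone.
7. Guard goes to cell block B with the grip-bot.
8. Guard goes back to cell block A with the weld-bot.
9. Guard goes to cell block B with the lift-bot.
10. Guard goes back to cell block A alone.
11. Guard goes to cell block B with the haul-bot.
12. Guard goes back to cell block A alone.
13. Guard goes to cell block B with the scan-bot.
14. Guard goes back to cell block A alone.
15. Guard goes to cell block B with the weld-bot.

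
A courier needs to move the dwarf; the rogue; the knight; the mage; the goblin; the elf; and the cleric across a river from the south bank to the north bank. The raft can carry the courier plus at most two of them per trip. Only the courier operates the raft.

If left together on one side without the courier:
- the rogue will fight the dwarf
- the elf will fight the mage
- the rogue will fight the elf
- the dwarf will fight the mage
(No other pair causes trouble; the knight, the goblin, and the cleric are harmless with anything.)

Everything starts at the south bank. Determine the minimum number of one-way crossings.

7

Counting alone: the courier can take at most 2 across per trip to the north bank, so moving all 7 needs at least 4 loaded trips out, with a return between consecutive ones — at least 7 crossings.
The plan below uses exactly 7 crossings, so it is optimal:
1. Courier goes to the north bank with the dwarf and the elf.
2. Courier goes back to the south bank alone.
3. Courier goes to the north bank with the knight.
4. Courier goes back to the south bank alone.
5. Courier goes to the north bank with the cleric and the goblin.
6. Courier goes back to the south bank alone.
7. Courier goes to the north bank with the mage and the rogue.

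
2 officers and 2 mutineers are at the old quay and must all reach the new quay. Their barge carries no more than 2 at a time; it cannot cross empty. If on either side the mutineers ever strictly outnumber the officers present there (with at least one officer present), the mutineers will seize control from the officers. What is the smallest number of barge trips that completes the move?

5

Counting alone: each trip to the new quay takes at most 2 across and each return brings at least 1 back, so after t trips out (and t−1 returns) at most 2t − (t−1) of the 4 are across; that first reaches 4 at t = 3, so at least 5 crossings are needed.
The plan below uses exactly 5 crossings, so it is optimal:
1. 2 mutineers → the new quay.  (the old quay: 2O 0M; the new quay: 0O 2M)
2. 1 mutineer ← the old quay.  (the old quay: 2O 1M; the new quay: 0O 1M)
3. 2 officers → the new quay.  (the old quay: 0O 1M; the new quay: 2O 1M)
4. 1 mutineer ← the old quay.  (the old quay: 0O 2M; the new quay: 2O 0M)
5. 2 mutineers → the new quay.  (the old quay: 0O 0M; the new quay: 2O 2M)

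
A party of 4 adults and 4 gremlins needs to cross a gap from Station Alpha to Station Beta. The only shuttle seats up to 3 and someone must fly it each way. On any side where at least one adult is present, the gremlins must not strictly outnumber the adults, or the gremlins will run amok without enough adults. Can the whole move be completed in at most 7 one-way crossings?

Counting alone: each trip to Station Beta takes at most 3 across and each return brings at least 1 back, so after t trips out (and t−1 returns) at most 3t − (t−1) of the 8 are across; that first reaches 8 at t = 4, so at least 7 crossings are needed.
The safety rule pushes this higher. Following every safe sequence of crossings, the most of the 8 that can be at Station Beta as the shuttle arrives there on crossing 7 is 7 — never all 8.
So the move cannot be finished within 7 crossings. (The shortest complete plan takes 9:)
1. 2 gremlins → Station Beta.  (Station Alpha: 4A 2G; Station Beta: 0A 2G)
2. 1 gremlin ← Station Alpha.  (Station Alpha: 4A 3G; Station Beta: 0A 1G)
3. 3 gremlins → Station Beta.  (Station Alpha: 4A 0G; Station Beta: 0A 4G)
4. 1 gremlin ← Station Alpha.  (Station Alpha: 4A 1G; Station Beta: 0A 3G)
5. 3 adults → Station Beta.  (Station Alpha: 1A 1G; Station Beta: 3A 3G)
6. 1 adult and 1 gremlin ← Station Alpha.  (Station Alpha: 2A 2G; Station Beta: 2A 2G)
7. 2 adults → Station Beta.  (Station Alpha: 0A 2G; Station Beta: 4A 2G)
8. 1 gremlin ← Station Alpha.  (Station Alpha: 0A 3G; Station Beta: 4A 1G)
9. 3 gremlins → Station Beta.  (Station Alpha: 0A 0G; Station Beta: 4A 4G)

No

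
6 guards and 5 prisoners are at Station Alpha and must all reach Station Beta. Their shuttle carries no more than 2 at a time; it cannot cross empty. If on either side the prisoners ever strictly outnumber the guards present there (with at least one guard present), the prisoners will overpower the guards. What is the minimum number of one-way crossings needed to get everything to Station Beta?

Counting alone: each trip to Station Beta takes at most 2 across and each return brings at least 1 back, so after t trips out (and t−1 returns) at most 2t − (t−1) of the 11 are across; that first reaches 11 at t = 10, so at least 19 crossings are needed.
The plan below uses exactly 19 crossings, so it is optimal:
1. 2 prisoners → Station Beta.  (Station Alpha: 6G 3P; Station Beta: 0G 2P)
2. 1 prisoner ← Station Alpha.  (Station Alpha: 6G 4P; Station Beta: 0G 1P)
3. 2 prisoners → Station Beta.  (Station Alpha: 6G 2P; Station Beta: 0G 3P)
4. 1 prisoner ← Station Alpha.  (Station Alpha: 6G 3P; Station Beta: 0G 2P)
5. 2 guards → Station Beta.  (Station Alpha: 4G 3P; Station Beta: 2G 2P)
6. 1 prisoner ← Station Alpha.  (Station Alpha: 4G 4P; Station Beta: 2G 1P)
7. 1 guard and 1 prisoner → Station Beta.  (Station Alpha: 3G 3P; Station Beta: 3G 2P)
8. 1 guard ← Station Alpha.  (Station Alpha: 4G 3P; Station Beta: 2G 2P)
9. 1 guard and 1 prisoner → Station Beta.  (Station Alpha: 3G 2P; Station Beta: 3G 3P)
10. 1 prisoner ← Station Alpha.  (Station Alpha: 3G 3P; Station Beta: 3G 2P)
11. 1 guard and 1 prisoner → Station Beta.  (Station Alpha: 2G 2P; Station Beta: 4G 3P)
12. 1 guard ← Station Alpha.  (Station Alpha: 3G 2P; Station Beta: 3G 3P)
13. 1 guard and 1 prisoner → Station Beta.  (Station Alpha: 2G 1P; Station Beta: 4G 4P)
14. 1 prisoner ← Station Alpha.  (Station Alpha: 2G 2P; Station Beta: 4G 3P)
15. 1 guard and 1 prisoner → Station Beta.  (Station Alpha: 1G 1P; Station Beta: 5G 4P)
16. 1 guard ← Station Alpha.  (Station Alpha: 2G 1P; Station Beta: 4G 4P)
17. 1 guard and 1 prisoner → Station Beta.  (Station Alpha: 1G 0P; Station Beta: 5G 5P)
18. 1 prisoner ← Station Alpha.  (Station Alpha: 1G 1P; Station Beta: 5G 4P)
19. 1 guard and 1 prisoner → Station Beta.  (Station Alpha: 0G 0P; Station Beta: 6G 5P)

19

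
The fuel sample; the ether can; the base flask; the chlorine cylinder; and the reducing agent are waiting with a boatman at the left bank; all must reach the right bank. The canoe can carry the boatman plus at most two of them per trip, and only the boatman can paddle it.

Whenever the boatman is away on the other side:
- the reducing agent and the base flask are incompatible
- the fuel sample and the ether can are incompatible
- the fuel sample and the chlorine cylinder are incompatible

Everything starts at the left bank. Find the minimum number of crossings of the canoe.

5

Counting alone: the boatman can take at most 2 across per trip to the right bank, so moving all 5 needs at least 3 loaded trips out, with a return between consecutive ones — at least 5 crossings.
The plan below uses exactly 5 crossings, so it is optimal:
1. Boatman goes to the right bank with the base flask and the fuel sample.  [the left bank: the chlorine cylinder, the ether can, the reducing agent | the right bank: the base flask, the fuel sample]
2. Boatman goes back to the left bank alone.  [the left bank: the chlorine cylinder, the ether can, the reducing agent | the right bank: the base flask, the fuel sample]
3. Boatman goes to the right bank with the chlorine cylinder and the ether can.  [the left bank: the reducing agent | the right bank: the base flask, the chlorine cylinder, the ether can, the fuel sample]
4. Boatman goes back to the left bank with the fuel sample.  [the left bank: the fuel sample, the reducing agent | the right bank: the base flask, the chlorine cylinder, the ether can]
5. Boatman goes to the right bank with the fuel sample and the reducing agent.  [the left bank: — | the right bank: the base flask, the chlorine cylinder, the ether can, the fuel sample, the reducing agent]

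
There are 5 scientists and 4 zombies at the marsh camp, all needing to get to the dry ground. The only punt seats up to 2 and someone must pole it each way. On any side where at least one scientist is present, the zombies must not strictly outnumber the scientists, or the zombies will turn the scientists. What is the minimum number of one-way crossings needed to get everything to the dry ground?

15

Counting alone: each trip to the dry ground takes at most 2 across and each return brings at least 1 back, so after t trips out (and t−1 returns) at most 2t − (t−1) of the 9 are across; that first reaches 9 at t = 8, so at least 15 crossings are needed.
The plan below uses exactly 15 crossings, so it is optimal:
1. 2 zombies → the dry ground.  (the marsh camp: 5S 2Z; the dry ground: 0S 2Z)
2. 1 zombie ← the marsh camp.  (the marsh camp: 5S 3Z; the dry ground: 0S 1Z)
3. 2 zombies → the dry ground.  (the marsh camp: 5S 1Z; the dry ground: 0S 3Z)
4. 1 zombie ← the marsh camp.  (the marsh camp: 5S 2Z; the dry ground: 0S 2Z)
5. 2 scientists → the dry ground.  (the marsh camp: 3S 2Z; the dry ground: 2S 2Z)
6. 1 zombie ← the marsh camp.  (the marsh camp: 3S 3Z; the dry ground: 2S 1Z)
7. 1 scientist and 1 zombie → the dry ground.  (the marsh camp: 2S 2Z; the dry ground: 3S 2Z)
8. 1 scientist ← the marsh camp.  (the marsh camp: 3S 2Z; the dry ground: 2S 2Z)
9. 1 scientist and 1 zombie → the dry ground.  (the marsh camp: 2S 1Z; the dry ground: 3S 3Z)
10. 1 zombie ← the marsh camp.  (the marsh camp: 2S 2Z; the dry ground: 3S 2Z)
11. 1 scientist and 1 zombie → the dry ground.  (the marsh camp: 1S 1Z; the dry ground: 4S 3Z)
12. 1 scientist ← the marsh camp.  (the marsh camp: 2S 1Z; the dry ground: 3S 3Z)
13. 1 scientist and 1 zombie → the dry ground.  (the marsh camp: 1S 0Z; the dry ground: 4S 4Z)
14. 1 zombie ← the marsh camp.  (the marsh camp: 1S 1Z; the dry ground: 4S 3Z)
15. 1 scientist and 1 zombie → the dry ground.  (the marsh camp: 0S 0Z; the dry ground: 5S 4Z)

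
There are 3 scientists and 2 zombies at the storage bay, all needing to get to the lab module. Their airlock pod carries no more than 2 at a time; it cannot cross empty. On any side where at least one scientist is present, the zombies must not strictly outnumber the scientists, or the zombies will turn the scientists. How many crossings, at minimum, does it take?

7

Counting alone: each trip to the lab module takes at most 2 across and each return brings at least 1 back, so after t trips out (and t−1 returns) at most 2t − (t−1) of the 5 are across; that first reaches 5 at t = 4, so at least 7 crossings are needed.
The plan below uses exactly 7 crossings, so it is optimal:
1. 2 zombies → the lab module.  (the storage bay: 3S 0Z; the lab module: 0S 2Z)
2. 1 zombie ← the storage bay.  (the storage bay: 3S 1Z; the lab module: 0S 1Z)
3. 2 scientists → the lab module.  (the storage bay: 1S 1Z; the lab module: 2S 1Z)
4. 1 scientist ← the storage bay.  (the storage bay: 2S 1Z; the lab module: 1S 1Z)
5. 1 scientist and 1 zombie → the lab module.  (the storage bay: 1S 0Z; the lab module: 2S 2Z)
6. 1 zombie ← the storage bay.  (the storage bay: 1S 1Z; the lab module: 2S 1Z)
7. 1 scientist and 1 zombie → the lab module.  (the storage bay: 0S 0Z; the lab module: 3S 2Z)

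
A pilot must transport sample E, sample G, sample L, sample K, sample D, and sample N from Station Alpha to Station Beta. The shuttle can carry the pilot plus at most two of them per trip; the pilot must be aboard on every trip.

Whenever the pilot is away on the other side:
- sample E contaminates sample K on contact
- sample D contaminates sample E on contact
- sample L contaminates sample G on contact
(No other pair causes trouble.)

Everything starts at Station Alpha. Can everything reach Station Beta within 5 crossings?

No

Counting alone: the pilot can take at most 2 across per trip to Station Beta, so moving all 6 needs at least 3 loaded trips out, with a return between consecutive ones — at least 5 crossings.
The safety rule pushes this higher. Following every safe sequence of crossings, the most of the 6 that can be at Station Beta as the shuttle arrives there on crossing 5 is 5 — never all 6.
So the move cannot be finished within 5 crossings. (The shortest complete plan takes 7:)
1. Pilot goes to Station Beta with sample E and sample G.  [Station Alpha: sample D, sample K, sample L, sample N | Station Beta: sample E, sample G]
2. Pilot goes back to Station Alpha alone.  [Station Alpha: sample D, sample K, sample L, sample N | Station Beta: sample E, sample G]
3. Pilot goes to Station Beta with sample K.  [Station Alpha: sample D, sample L, sample N | Station Beta: sample E, sample G, sample K]
4. Pilot goes back to Station Alpha with sample E.  [Station Alpha: sample D, sample E, sample L, sample N | Station Beta: sample G, sample K]
5. Pilot goes to Station Beta with sample D and sample N.  [Station Alpha: sample E, sample L | Station Beta: sample D, sample G, sample K, sample N]
6. Pilot goes back to Station Alpha alone.  [Station Alpha: sample E, sample L | Station Beta: sample D, sample G, sample K, sample N]
7. Pilot goes to Station Beta with sample E and sample L.  [Station Alpha: — | Station Beta: sample D, sample E, sample G, sample K, sample L, sample N]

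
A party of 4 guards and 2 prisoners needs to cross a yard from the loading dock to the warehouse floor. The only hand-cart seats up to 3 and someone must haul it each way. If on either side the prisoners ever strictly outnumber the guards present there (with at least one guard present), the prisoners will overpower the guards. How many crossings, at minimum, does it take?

Counting alone: each trip to the warehouse floor takes at most 3 across and each return brings at least 1 back, so after t trips out (and t−1 returns) at most 3t − (t−1) of the 6 are across; that first reaches 6 at t = 3, so at least 5 crossings are needed.
The plan below uses exactly 5 crossings, so it is optimal:
1. 2 prisoners → the warehouse floor.  (the loading dock: 4G 0P; the warehouse floor: 0G 2P)
2. 1 prisoner ← the loading dock.  (the loading dock: 4G 1P; the warehouse floor: 0G 1P)
3. 2 guards and 1 prisoner → the warehouse floor.  (the loading dock: 2G 0P; the warehouse floor: 2G 2P)
4. 1 prisoner ← the loading dock.  (the loading dock: 2G 1P; the warehouse floor: 2G 1P)
5. 2 guards and 1 prisoner → the warehouse floor.  (the loading dock: 0G 0P; the warehouse floor: 4G 2P)

5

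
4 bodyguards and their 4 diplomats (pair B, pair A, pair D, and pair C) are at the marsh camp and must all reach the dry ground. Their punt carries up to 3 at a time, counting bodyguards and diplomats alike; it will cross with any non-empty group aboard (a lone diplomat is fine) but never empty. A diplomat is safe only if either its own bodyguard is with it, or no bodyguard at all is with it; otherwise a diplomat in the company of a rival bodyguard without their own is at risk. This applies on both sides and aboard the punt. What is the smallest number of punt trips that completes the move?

9

Counting alone: each trip to the dry ground takes at most 3 across and each return brings at least 1 back, so after t trips out (and t−1 returns) at most 3t − (t−1) of the 8 are across; that first reaches 8 at t = 4, so at least 7 crossings are needed.
The safety rule pushes this higher. Following every safe sequence of crossings, the most of the 8 that can be at the dry ground as the punt arrives there on crossing 7 is 7 — never all 8.
So no plan with fewer than 9 crossings exists, and this one achieves 9:
1. bodyguard B and diplomat B cross → the dry ground.
2. bodyguard B crosses ← the marsh camp.
3. bodyguard A, bodyguard B, and diplomat A cross → the dry ground.
4. bodyguard B and diplomat B cross ← the marsh camp.
5. bodyguard B, bodyguard C, and bodyguard D cross → the dry ground.
6. diplomat A crosses ← the marsh camp.
7. diplomat A and diplomat B cross → the dry ground.
8. diplomat B crosses ← the marsh camp.
9. diplomat B, diplomat C, and diplomat D cross → the dry ground.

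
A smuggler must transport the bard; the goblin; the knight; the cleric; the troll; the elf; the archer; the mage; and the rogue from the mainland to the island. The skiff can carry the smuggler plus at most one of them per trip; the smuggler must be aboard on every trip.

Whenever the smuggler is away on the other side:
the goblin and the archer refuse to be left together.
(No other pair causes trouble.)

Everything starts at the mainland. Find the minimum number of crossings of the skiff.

17

Counting alone: the smuggler can take at most 1 across per trip to the island, so moving all 9 needs at least 9 loaded trips out, with a return between consecutive ones — at least 17 crossings.
The plan below uses exactly 17 crossings, so it is optimal:
1. Smuggler goes to the island with the goblin.
2. Smuggler goes back to the mainland alone.
3. Smuggler goes to the island with the bard.
4. Smuggler goes back to the mainland alone.
5. Smuggler goes to the island with the knight.
6. Smuggler goes back to the mainland alone.
7. Smuggler goes to the island with the cleric.
8. Smuggler goes back to the mainland alone.
9. Smuggler goes to the island with the troll.
10. Smuggler goes back to the mainland alone.
11. Smuggler goes to the island with the elf.
12. Smuggler goes back to the mainland alone.
13. Smuggler goes to the island with the mage.
14. Smuggler goes back to the mainland alone.
15. Smuggler goes to the island with the rogue.
16. Smuggler goes back to the mainland alone.
17. Smuggler goes to the island with the archer.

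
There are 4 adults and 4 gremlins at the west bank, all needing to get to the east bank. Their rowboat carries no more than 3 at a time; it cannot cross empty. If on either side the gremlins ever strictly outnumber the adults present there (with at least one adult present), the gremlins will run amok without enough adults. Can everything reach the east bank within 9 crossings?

Yes

Yes — this plan uses 9 crossings (≤ 9):
1. 2 gremlins → the east bank.  (the west bank: 4A 2G; the east bank: 0A 2G)
2. 1 gremlin ← the west bank.  (the west bank: 4A 3G; the east bank: 0A 1G)
3. 3 gremlins → the east bank.  (the west bank: 4A 0G; the east bank: 0A 4G)
4. 1 gremlin ← the west bank.  (the west bank: 4A 1G; the east bank: 0A 3G)
5. 3 adults → the east bank.  (the west bank: 1A 1G; the east bank: 3A 3G)
6. 1 adult and 1 gremlin ← the west bank.  (the west bank: 2A 2G; the east bank: 2A 2G)
7. 2 adults → the east bank.  (the west bank: 0A 2G; the east bank: 4A 2G)
8. 1 gremlin ← the west bank.  (the west bank: 0A 3G; the east bank: 4A 1G)
9. 3 gremlins → the east bank.  (the west bank: 0A 0G; the east bank: 4A 4G)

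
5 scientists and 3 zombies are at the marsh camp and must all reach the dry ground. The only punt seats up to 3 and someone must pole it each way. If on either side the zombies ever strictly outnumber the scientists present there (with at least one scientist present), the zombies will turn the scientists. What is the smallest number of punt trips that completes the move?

Counting alone: each trip to the dry ground takes at most 3 across and each return brings at least 1 back, so after t trips out (and t−1 returns) at most 3t − (t−1) of the 8 are across; that first reaches 8 at t = 4, so at least 7 crossings are needed.
The plan below uses exactly 7 crossings, so it is optimal:
1. 2 zombies → the dry ground.  (the marsh camp: 5S 1Z; the dry ground: 0S 2Z)
2. 1 zombie ← the marsh camp.  (the marsh camp: 5S 2Z; the dry ground: 0S 1Z)
3. 2 scientists and 1 zombie → the dry ground.  (the marsh camp: 3S 1Z; the dry ground: 2S 2Z)
4. 1 zombie ← the marsh camp.  (the marsh camp: 3S 2Z; the dry ground: 2S 1Z)
5. 1 scientist and 2 zombies → the dry ground.  (the marsh camp: 2S 0Z; the dry ground: 3S 3Z)
6. 1 zombie ← the marsh camp.  (the marsh camp: 2S 1Z; the dry ground: 3S 2Z)
7. 2 scientists and 1 zombie → the dry ground.  (the marsh camp: 0S 0Z; the dry ground: 5S 3Z)

7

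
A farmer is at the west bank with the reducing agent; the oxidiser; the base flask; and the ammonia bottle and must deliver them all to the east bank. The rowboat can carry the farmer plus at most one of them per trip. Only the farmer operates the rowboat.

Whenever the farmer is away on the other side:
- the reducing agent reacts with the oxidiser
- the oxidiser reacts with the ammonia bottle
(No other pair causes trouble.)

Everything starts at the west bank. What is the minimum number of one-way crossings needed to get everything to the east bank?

9

Counting alone: the farmer can take at most 1 across per trip to the east bank, so moving all 4 needs at least 4 loaded trips out, with a return between consecutive ones — at least 7 crossings.
The safety rule pushes this higher. Following every safe sequence of crossings, the most of the 4 that can be at the east bank as the rowboat arrives there on crossing 7 is 3 — never all 4.
So no plan with fewer than 9 crossings exists, and this one achieves 9:
1. Farmer goes to the east bank with the oxidiser.
2. Farmer goes back to the west bank alone.
3. Farmer goes to the east bank with the reducing agent.
4. Farmer goes back to the west bank with the oxidiser.
5. Farmer goes to the east bank with the ammonia bottle.
6. Farmer goes back to the west bank alone.
7. Farmer goes to the east bank with the base flask.
8. Farmer goes back to the west bank alone.
9. Farmer goes to the east bank with the oxidiser.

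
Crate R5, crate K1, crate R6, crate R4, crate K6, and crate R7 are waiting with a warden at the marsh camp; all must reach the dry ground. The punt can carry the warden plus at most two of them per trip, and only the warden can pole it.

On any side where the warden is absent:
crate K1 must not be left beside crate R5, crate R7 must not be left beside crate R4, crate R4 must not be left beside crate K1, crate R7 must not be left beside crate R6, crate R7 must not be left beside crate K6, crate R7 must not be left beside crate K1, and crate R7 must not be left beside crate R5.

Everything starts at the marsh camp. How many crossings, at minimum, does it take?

9

Counting alone: the warden can take at most 2 across per trip to the dry ground, so moving all 6 needs at least 3 loaded trips out, with a return between consecutive ones — at least 5 crossings.
The safety rule pushes this higher. Following every safe sequence of crossings, the most of the 6 that can be at the dry ground as the punt arrives there on crossings 5, 7 is 4, 5 respectively — never all 6.
So no plan with fewer than 9 crossings exists, and this one achieves 9:
1. Warden goes to the dry ground with crate K1 and crate R7.  [the marsh camp: crate K6, crate R4, crate R5, crate R6 | the dry ground: crate K1, crate R7]
2. Warden goes back to the marsh camp with crate K1.  [the marsh camp: crate K1, crate K6, crate R4, crate R5, crate R6 | the dry ground: crate R7]
3. Warden goes to the dry ground with crate R4 and crate R5.  [the marsh camp: crate K1, crate K6, crate R6 | the dry ground: crate R4, crate R5, crate R7]
4. Warden goes back to the marsh camp with crate R7.  [the marsh camp: crate K1, crate K6, crate R6, crate R7 | the dry ground: crate R4, crate R5]
5. Warden goes to the dry ground with crate R6 and crate R7.  [the marsh camp: crate K1, crate K6 | the dry ground: crate R4, crate R5, crate R6, crate R7]
6. Warden goes back to the marsh camp with crate R7.  [the marsh camp: crate K1, crate K6, crate R7 | the dry ground: crate R4, crate R5, crate R6]
7. Warden goes to the dry ground with crate K1 and crate K6.  [the marsh camp: crate R7 | the dry ground: crate K1, crate K6, crate R4, crate R5, crate R6]
8. Warden goes back to the marsh camp with crate K1.  [the marsh camp: crate K1, crate R7 | the dry ground: crate K6, crate R4, crate R5, crate R6]
9. Warden goes to the dry ground with crate K1 and crate R7.  [the marsh camp: — | the dry ground: crate K1, crate K6, crate R4, crate R5, crate R6, crate R7]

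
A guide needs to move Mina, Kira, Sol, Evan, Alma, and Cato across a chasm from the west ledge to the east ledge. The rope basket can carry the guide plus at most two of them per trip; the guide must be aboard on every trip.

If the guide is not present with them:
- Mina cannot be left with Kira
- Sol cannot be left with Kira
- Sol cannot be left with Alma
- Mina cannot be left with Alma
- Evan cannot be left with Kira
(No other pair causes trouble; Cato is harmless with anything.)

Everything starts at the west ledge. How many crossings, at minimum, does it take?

7

Counting alone: the guide can take at most 2 across per trip to the east ledge, so moving all 6 needs at least 3 loaded trips out, with a return between consecutive ones — at least 5 crossings.
The safety rule pushes this higher. Following every safe sequence of crossings, the most of the 6 that can be at the east ledge as the rope basket arrives there on crossing 5 is 5 — never all 6.
So no plan with fewer than 7 crossings exists, and this one achieves 7:
1. Guide goes to the east ledge with Alma and Kira.  [the west ledge: Cato, Evan, Mina, Sol | the east ledge: Alma, Kira]
2. Guide goes back to the west ledge alone.  [the west ledge: Cato, Evan, Mina, Sol | the east ledge: Alma, Kira]
3. Guide goes to the east ledge with Mina and Sol.  [the west ledge: Cato, Evan | the east ledge: Alma, Kira, Mina, Sol]
4. Guide goes back to the west ledge with Alma and Kira.  [the west ledge: Alma, Cato, Evan, Kira | the east ledge: Mina, Sol]
5. Guide goes to the east ledge with Cato and Evan.  [the west ledge: Alma, Kira | the east ledge: Cato, Evan, Mina, Sol]
6. Guide goes back to the west ledge alone.  [the west ledge: Alma, Kira | the east ledge: Cato, Evan, Mina, Sol]
7. Guide goes to the east ledge with Alma and Kira.  [the west ledge: — | the east ledge: Alma, Cato, Evan, Kira, Mina, Sol]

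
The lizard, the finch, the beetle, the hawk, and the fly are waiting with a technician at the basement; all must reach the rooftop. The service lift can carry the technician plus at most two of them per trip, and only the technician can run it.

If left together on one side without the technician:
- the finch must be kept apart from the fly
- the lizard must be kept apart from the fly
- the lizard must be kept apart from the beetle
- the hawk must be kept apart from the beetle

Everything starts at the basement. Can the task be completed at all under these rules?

Yes

1. Technician goes to the rooftop with the beetle and the fly.
2. Technician goes back to the basement alone.
3. Technician goes to the rooftop with the lizard.
4. Technician goes back to the basement with the beetle and the fly.
5. Technician goes to the rooftop with the finch and the hawk.
6. Technician goes back to the basement alone.
7. Technician goes to the rooftop with the beetle and the fly.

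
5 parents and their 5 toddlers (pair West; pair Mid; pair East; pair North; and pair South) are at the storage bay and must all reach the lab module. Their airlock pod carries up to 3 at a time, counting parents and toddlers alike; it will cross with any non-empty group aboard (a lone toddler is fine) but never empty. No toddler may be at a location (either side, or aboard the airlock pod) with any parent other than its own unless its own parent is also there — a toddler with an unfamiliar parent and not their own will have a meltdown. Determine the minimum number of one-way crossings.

Counting alone: each trip to the lab module takes at most 3 across and each return brings at least 1 back, so after t trips out (and t−1 returns) at most 3t − (t−1) of the 10 are across; that first reaches 10 at t = 5, so at least 9 crossings are needed.
The safety rule pushes this higher. Following every safe sequence of crossings, the most of the 10 that can be at the lab module as the airlock pod arrives there on crossing 9 is 9 — never all 10.
So no plan with fewer than 11 crossings exists, and this one achieves 11:
1. parent West and toddler West cross → the lab module.
2. parent West crosses ← the storage bay.
3. toddler East, toddler Mid, and toddler North cross → the lab module.
4. toddler West crosses ← the storage bay.
5. parent East, parent Mid, and parent North cross → the lab module.
6. parent Mid and toddler Mid cross ← the storage bay.
7. parent Mid, parent South, and parent West cross → the lab module.
8. toddler East crosses ← the storage bay.
9. toddler Mid and toddler West cross → the lab module.
10. toddler West crosses ← the storage bay.
11. toddler East, toddler South, and toddler West cross → the lab module.

11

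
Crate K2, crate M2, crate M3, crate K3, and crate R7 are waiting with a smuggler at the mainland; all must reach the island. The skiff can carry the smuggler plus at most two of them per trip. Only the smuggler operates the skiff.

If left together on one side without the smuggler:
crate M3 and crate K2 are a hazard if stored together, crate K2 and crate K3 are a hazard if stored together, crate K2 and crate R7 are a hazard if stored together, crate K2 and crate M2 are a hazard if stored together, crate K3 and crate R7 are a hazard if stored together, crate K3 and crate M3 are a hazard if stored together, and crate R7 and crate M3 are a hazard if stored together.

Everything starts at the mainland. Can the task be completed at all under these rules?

Whatever the first load, the items left behind include a forbidden pair without the smuggler. No opening move is safe, so no plan exists.

No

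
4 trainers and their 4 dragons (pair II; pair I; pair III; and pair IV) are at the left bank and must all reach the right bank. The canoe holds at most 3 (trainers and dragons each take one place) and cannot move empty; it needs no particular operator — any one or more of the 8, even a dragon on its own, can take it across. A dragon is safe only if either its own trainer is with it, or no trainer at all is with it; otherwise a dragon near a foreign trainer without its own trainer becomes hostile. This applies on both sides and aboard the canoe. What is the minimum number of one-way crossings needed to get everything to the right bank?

Counting alone: each trip to the right bank takes at most 3 across and each return brings at least 1 back, so after t trips out (and t−1 returns) at most 3t − (t−1) of the 8 are across; that first reaches 8 at t = 4, so at least 7 crossings are needed.
The safety rule pushes this higher. Following every safe sequence of crossings, the most of the 8 that can be at the right bank as the canoe arrives there on crossing 7 is 7 — never all 8.
So no plan with fewer than 9 crossings exists, and this one achieves 9:
1. dragon II and trainer II cross → the right bank.
2. trainer II crosses ← the left bank.
3. dragon I, trainer I, and trainer II cross → the right bank.
4. dragon II and trainer II cross ← the left bank.
5. trainer II, trainer III, and trainer IV cross → the right bank.
6. dragon I crosses ← the left bank.
7. dragon I and dragon II cross → the right bank.
8. dragon II crosses ← the left bank.
9. dragon II, dragon III, and dragon IV cross → the right bank.

9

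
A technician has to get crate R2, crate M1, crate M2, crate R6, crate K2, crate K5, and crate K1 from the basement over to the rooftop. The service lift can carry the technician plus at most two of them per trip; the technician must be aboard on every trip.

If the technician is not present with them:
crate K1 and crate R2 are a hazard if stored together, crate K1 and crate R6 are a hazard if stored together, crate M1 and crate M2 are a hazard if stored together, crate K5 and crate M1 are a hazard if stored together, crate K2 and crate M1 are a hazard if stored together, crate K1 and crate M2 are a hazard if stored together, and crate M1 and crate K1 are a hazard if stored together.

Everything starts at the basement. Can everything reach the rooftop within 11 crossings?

Yes

Yes — this plan uses 11 crossings (≤ 11):
1. Technician goes to the rooftop with crate K1 and crate M1.
2. Technician goes back to the basement with crate M1.
3. Technician goes to the rooftop with crate M1 and crate R2.
4. Technician goes back to the basement with crate K1.
5. Technician goes to the rooftop with crate M2 and crate R6.
6. Technician goes back to the basement with crate M1.
7. Technician goes to the rooftop with crate K2 and crate M1.
8. Technician goes back to the basement with crate M1.
9. Technician goes to the rooftop with crate K5 and crate M1.
10. Technician goes back to the basement with crate M1.
11. Technician goes to the rooftop with crate K1 and crate M1.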